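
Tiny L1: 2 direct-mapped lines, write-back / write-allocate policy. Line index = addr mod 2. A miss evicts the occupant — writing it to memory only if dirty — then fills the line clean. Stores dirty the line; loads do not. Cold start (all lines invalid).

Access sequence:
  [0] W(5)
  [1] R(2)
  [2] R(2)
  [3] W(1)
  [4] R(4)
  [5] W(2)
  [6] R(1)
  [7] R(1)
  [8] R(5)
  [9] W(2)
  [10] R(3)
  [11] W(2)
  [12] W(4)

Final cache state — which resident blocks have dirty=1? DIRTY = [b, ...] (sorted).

DIRTY = [4]

  0 | W B5 → L1 miss [D]
  1 | R B2 → L0 miss [-]
  2 | R B2 → L0 hit [-]
  3 | W B1 → L1 miss wb→B5 [D]
  4 | R B4 → L0 miss [-]
  5 | W B2 → L0 miss [D]
  6 | R B1 → L1 hit [D]
  7 | R B1 → L1 hit [D]
  8 | R B5 → L1 miss wb→B1 [-]
  9 | W B2 → L0 hit [D]
  10 | R B3 → L1 miss [-]
  11 | W B2 → L0 hit [D]
  12 | W B4 → L0 miss wb→B2 [D]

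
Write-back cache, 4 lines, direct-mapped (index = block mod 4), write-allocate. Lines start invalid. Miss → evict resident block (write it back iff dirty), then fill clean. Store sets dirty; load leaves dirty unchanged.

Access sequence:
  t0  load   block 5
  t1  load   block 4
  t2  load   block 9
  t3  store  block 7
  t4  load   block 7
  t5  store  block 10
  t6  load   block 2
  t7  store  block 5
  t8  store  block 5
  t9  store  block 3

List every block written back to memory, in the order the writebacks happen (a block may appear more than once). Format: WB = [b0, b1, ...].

0: R B5 -> L1 miss  d=-]
1: R B4 -> L0 miss  d=-]
2: R B9 -> L1 miss  d=-]
3: W B7 -> L3 miss  d=D]
4: R B7 -> L3 hit  d=D]
5: W B10 -> L2 miss  d=D]
6: R B2 -> L2 miss wb->B10  d=-]
7: W B5 -> L1 miss  d=D]
8: W B5 -> L1 hit  d=D]
9: W B3 -> L3 miss wb->B7  d=D]

WB = [10, 7]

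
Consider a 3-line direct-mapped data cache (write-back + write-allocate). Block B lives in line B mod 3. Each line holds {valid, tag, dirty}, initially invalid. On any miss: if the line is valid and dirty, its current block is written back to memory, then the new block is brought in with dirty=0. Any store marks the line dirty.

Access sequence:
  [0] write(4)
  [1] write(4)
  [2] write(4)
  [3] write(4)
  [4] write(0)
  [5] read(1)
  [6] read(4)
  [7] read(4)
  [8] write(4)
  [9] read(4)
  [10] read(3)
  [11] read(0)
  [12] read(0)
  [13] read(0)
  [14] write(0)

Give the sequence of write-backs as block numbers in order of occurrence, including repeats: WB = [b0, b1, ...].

WB = [4, 0]

  0 | W B4 → L1 miss [D]
  1 | W B4 → L1 hit [D]
  2 | W B4 → L1 hit [D]
  3 | W B4 → L1 hit [D]
  4 | W B0 → L0 miss [D]
  5 | R B1 → L1 miss wb→B4 [-]
  6 | R B4 → L1 miss [-]
  7 | R B4 → L1 hit [-]
  8 | W B4 → L1 hit [D]
  9 | R B4 → L1 hit [D]
  10 | R B3 → L0 miss wb→B0 [-]
  11 | R B0 → L0 miss [-]
  12 | R B0 → L0 hit [-]
  13 | R B0 → L0 hit [-]
  14 | W B0 → L0 hit [D]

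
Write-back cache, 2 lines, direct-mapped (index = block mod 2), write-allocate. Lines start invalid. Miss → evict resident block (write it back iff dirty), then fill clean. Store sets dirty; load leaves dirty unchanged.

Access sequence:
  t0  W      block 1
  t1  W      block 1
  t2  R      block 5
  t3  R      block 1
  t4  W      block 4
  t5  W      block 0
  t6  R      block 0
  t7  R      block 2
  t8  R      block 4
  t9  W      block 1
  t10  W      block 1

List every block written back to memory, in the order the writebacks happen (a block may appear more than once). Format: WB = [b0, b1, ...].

  0 | W B1 → L1 miss [D]
  1 | W B1 → L1 hit [D]
  2 | R B5 → L1 miss wb→B1 [-]
  3 | R B1 → L1 miss [-]
  4 | W B4 → L0 miss [D]
  5 | W B0 → L0 miss wb→B4 [D]
  6 | R B0 → L0 hit [D]
  7 | R B2 → L0 miss wb→B0 [-]
  8 | R B4 → L0 miss [-]
  9 | W B1 → L1 hit [D]
  10 | W B1 → L1 hit [D]

WB = [1, 4, 0]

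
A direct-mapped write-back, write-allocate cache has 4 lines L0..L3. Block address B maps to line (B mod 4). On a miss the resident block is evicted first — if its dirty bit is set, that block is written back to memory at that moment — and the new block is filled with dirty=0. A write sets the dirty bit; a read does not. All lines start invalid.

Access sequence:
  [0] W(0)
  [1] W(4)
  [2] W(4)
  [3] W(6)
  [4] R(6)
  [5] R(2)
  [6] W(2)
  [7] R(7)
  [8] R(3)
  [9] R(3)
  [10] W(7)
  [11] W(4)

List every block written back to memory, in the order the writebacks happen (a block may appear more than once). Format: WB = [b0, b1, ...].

WB = [0, 6]

  0 | W B0 → L0 miss [D]
  1 | W B4 → L0 miss wb→B0 [D]
  2 | W B4 → L0 hit [D]
  3 | W B6 → L2 miss [D]
  4 | R B6 → L2 hit [D]
  5 | R B2 → L2 miss wb→B6 [-]
  6 | W B2 → L2 hit [D]
  7 | R B7 → L3 miss [-]
  8 | R B3 → L3 miss [-]
  9 | R B3 → L3 hit [-]
  10 | W B7 → L3 miss [D]
  11 | W B4 → L0 hit [D]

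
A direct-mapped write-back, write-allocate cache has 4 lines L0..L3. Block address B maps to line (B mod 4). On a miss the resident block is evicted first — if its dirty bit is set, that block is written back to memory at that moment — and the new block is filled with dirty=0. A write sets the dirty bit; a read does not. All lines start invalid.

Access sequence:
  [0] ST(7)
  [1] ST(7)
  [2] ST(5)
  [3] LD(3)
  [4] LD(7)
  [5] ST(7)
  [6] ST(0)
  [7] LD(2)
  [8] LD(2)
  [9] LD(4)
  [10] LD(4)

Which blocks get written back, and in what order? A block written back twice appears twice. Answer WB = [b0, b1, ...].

  0 | W B7 → L3 miss [D]
  1 | W B7 → L3 hit [D]
  2 | W B5 → L1 miss [D]
  3 | R B3 → L3 miss wb→B7 [-]
  4 | R B7 → L3 miss [-]
  5 | W B7 → L3 hit [D]
  6 | W B0 → L0 miss [D]
  7 | R B2 → L2 miss [-]
  8 | R B2 → L2 hit [-]
  9 | R B4 → L0 miss wb→B0 [-]
  10 | R B4 → L0 hit [-]

WB = [7, 0]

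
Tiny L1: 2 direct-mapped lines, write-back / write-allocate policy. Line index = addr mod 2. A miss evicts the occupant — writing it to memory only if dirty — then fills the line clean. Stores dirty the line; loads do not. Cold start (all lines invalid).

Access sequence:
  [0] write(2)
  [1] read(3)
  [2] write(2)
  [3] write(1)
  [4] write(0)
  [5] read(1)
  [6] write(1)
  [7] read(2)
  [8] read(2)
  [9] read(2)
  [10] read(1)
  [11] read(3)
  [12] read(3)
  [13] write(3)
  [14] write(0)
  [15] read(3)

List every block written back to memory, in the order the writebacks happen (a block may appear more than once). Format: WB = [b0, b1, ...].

WB = [2, 0, 1]

0: W B2 → L0 miss [D]
1: R B3 → L1 miss [-]
2: W B2 → L0 hit [D]
3: W B1 → L1 miss [D]
4: W B0 → L0 miss wb→B2 [D]
5: R B1 → L1 hit [D]
6: W B1 → L1 hit [D]
7: R B2 → L0 miss wb→B0 [-]
8: R B2 → L0 hit [-]
9: R B2 → L0 hit [-]
10: R B1 → L1 hit [D]
11: R B3 → L1 miss wb→B1 [-]
12: R B3 → L1 hit [-]
13: W B3 → L1 hit [D]
14: W B0 → L0 miss [D]
15: R B3 → L1 hit [D]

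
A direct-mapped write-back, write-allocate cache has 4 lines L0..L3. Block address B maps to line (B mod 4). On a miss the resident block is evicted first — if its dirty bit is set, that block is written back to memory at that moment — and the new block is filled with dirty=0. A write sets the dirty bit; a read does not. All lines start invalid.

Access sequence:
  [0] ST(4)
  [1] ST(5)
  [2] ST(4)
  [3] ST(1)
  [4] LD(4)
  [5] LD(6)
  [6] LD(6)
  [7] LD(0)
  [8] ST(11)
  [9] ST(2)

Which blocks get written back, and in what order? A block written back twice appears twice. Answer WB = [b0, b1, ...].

0: W B4 → L0 miss [D]
1: W B5 → L1 miss [D]
2: W B4 → L0 hit [D]
3: W B1 → L1 miss wb→B5 [D]
4: R B4 → L0 hit [D]
5: R B6 → L2 miss [-]
6: R B6 → L2 hit [-]
7: R B0 → L0 miss wb→B4 [-]
8: W B11 → L3 miss [D]
9: W B2 → L2 miss [D]

WB = [5, 4]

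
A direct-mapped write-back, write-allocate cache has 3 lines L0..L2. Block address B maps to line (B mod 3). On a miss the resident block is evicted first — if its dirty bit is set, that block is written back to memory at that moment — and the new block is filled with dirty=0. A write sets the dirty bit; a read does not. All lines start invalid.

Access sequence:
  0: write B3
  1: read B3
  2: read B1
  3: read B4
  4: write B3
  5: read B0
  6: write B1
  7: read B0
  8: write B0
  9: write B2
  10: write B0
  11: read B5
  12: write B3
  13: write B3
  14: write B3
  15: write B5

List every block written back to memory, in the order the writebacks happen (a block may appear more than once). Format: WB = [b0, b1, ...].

0: W B3 → L0 miss [D]
1: R B3 → L0 hit [D]
2: R B1 → L1 miss [-]
3: R B4 → L1 miss [-]
4: W B3 → L0 hit [D]
5: R B0 → L0 miss wb→B3 [-]
6: W B1 → L1 miss [D]
7: R B0 → L0 hit [-]
8: W B0 → L0 hit [D]
9: W B2 → L2 miss [D]
10: W B0 → L0 hit [D]
11: R B5 → L2 miss wb→B2 [-]
12: W B3 → L0 miss wb→B0 [D]
13: W B3 → L0 hit [D]
14: W B3 → L0 hit [D]
15: W B5 → L2 hit [D]

WB = [3, 2, 0]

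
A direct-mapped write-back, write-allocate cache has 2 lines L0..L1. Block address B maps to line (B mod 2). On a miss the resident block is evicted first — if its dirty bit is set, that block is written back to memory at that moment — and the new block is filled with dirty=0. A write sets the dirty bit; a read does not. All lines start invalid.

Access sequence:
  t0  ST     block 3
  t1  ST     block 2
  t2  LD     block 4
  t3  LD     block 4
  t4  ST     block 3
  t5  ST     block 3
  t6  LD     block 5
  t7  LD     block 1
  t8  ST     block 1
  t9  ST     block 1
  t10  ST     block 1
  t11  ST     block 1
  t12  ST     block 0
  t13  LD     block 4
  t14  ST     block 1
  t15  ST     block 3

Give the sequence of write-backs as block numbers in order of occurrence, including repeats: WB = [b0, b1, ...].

  0 | W B3 → L1 miss [D]
  1 | W B2 → L0 miss [D]
  2 | R B4 → L0 miss wb→B2 [-]
  3 | R B4 → L0 hit [-]
  4 | W B3 → L1 hit [D]
  5 | W B3 → L1 hit [D]
  6 | R B5 → L1 miss wb→B3 [-]
  7 | R B1 → L1 miss [-]
  8 | W B1 → L1 hit [D]
  9 | W B1 → L1 hit [D]
  10 | W B1 → L1 hit [D]
  11 | W B1 → L1 hit [D]
  12 | W B0 → L0 miss [D]
  13 | R B4 → L0 miss wb→B0 [-]
  14 | W B1 → L1 hit [D]
  15 | W B3 → L1 miss wb→B1 [D]

WB = [2, 3, 0, 1]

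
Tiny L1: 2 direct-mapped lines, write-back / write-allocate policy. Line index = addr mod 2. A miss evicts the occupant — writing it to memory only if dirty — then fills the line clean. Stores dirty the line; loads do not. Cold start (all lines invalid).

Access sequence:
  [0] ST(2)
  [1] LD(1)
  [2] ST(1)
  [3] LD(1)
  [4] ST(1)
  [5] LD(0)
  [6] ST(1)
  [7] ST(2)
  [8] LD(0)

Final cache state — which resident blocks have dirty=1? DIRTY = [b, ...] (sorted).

DIRTY = [1]

  0 | W B2 → L0 miss [D]
  1 | R B1 → L1 miss [-]
  2 | W B1 → L1 hit [D]
  3 | R B1 → L1 hit [D]
  4 | W B1 → L1 hit [D]
  5 | R B0 → L0 miss wb→B2 [-]
  6 | W B1 → L1 hit [D]
  7 | W B2 → L0 miss [D]
  8 | R B0 → L0 miss wb→B2 [-]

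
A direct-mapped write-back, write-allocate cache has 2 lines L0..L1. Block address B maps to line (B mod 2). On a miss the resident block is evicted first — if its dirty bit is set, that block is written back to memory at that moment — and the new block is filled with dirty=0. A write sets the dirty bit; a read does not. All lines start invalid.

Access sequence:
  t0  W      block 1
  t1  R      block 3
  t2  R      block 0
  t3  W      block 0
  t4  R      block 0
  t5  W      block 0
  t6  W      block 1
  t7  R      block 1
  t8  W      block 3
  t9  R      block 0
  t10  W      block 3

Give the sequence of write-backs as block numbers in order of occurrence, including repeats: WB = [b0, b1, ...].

WB = [1, 1]

0: W B1 -> L1 miss  d=D]
1: R B3 -> L1 miss wb->B1  d=-]
2: R B0 -> L0 miss  d=-]
3: W B0 -> L0 hit  d=D]
4: R B0 -> L0 hit  d=D]
5: W B0 -> L0 hit  d=D]
6: W B1 -> L1 miss  d=D]
7: R B1 -> L1 hit  d=D]
8: W B3 -> L1 miss wb->B1  d=D]
9: R B0 -> L0 hit  d=D]
10: W B3 -> L1 hit  d=D]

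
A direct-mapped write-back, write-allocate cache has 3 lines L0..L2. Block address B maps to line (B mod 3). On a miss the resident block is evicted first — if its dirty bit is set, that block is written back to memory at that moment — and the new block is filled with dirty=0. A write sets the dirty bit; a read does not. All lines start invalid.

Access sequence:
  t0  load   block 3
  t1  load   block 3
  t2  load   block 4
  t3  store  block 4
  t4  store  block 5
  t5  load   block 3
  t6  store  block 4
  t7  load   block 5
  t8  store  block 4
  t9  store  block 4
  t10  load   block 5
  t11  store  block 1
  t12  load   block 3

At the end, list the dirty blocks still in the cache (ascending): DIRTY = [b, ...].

DIRTY = [1, 5]

  0 | R B3 → L0 miss [-]
  1 | R B3 → L0 hit [-]
  2 | R B4 → L1 miss [-]
  3 | W B4 → L1 hit [D]
  4 | W B5 → L2 miss [D]
  5 | R B3 → L0 hit [-]
  6 | W B4 → L1 hit [D]
  7 | R B5 → L2 hit [D]
  8 | W B4 → L1 hit [D]
  9 | W B4 → L1 hit [D]
  10 | R B5 → L2 hit [D]
  11 | W B1 → L1 miss wb→B4 [D]
  12 | R B3 → L0 hit [-]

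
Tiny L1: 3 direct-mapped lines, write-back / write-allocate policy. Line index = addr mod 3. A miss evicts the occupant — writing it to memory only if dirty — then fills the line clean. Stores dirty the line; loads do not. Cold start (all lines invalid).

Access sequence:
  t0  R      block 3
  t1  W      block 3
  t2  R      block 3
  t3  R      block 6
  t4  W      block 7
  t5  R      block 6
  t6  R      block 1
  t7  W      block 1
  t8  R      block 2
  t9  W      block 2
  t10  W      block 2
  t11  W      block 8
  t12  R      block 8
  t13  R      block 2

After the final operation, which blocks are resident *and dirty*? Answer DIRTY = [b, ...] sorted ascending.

  0 | R B3 → L0 miss [-]
  1 | W B3 → L0 hit [D]
  2 | R B3 → L0 hit [D]
  3 | R B6 → L0 miss wb→B3 [-]
  4 | W B7 → L1 miss [D]
  5 | R B6 → L0 hit [-]
  6 | R B1 → L1 miss wb→B7 [-]
  7 | W B1 → L1 hit [D]
  8 | R B2 → L2 miss [-]
  9 | W B2 → L2 hit [D]
  10 | W B2 → L2 hit [D]
  11 | W B8 → L2 miss wb→B2 [D]
  12 | R B8 → L2 hit [D]
  13 | R B2 → L2 miss wb→B8 [-]

DIRTY = [1]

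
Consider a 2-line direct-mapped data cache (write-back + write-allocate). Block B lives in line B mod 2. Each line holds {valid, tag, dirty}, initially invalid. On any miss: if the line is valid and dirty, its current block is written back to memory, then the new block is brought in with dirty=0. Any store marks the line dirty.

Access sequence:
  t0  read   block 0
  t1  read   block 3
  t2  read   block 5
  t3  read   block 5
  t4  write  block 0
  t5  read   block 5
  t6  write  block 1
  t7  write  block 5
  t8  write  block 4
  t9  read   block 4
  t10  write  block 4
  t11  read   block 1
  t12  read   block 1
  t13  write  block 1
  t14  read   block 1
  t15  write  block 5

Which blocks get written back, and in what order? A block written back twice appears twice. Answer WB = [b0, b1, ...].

0: R B0 -> L0 miss  d=-]
1: R B3 -> L1 miss  d=-]
2: R B5 -> L1 miss  d=-]
3: R B5 -> L1 hit  d=-]
4: W B0 -> L0 hit  d=D]
5: R B5 -> L1 hit  d=-]
6: W B1 -> L1 miss  d=D]
7: W B5 -> L1 miss wb->B1  d=D]
8: W B4 -> L0 miss wb->B0  d=D]
9: R B4 -> L0 hit  d=D]
10: W B4 -> L0 hit  d=D]
11: R B1 -> L1 miss wb->B5  d=-]
12: R B1 -> L1 hit  d=-]
13: W B1 -> L1 hit  d=D]
14: R B1 -> L1 hit  d=D]
15: W B5 -> L1 miss wb->B1  d=D]

WB = [1, 0, 5, 1]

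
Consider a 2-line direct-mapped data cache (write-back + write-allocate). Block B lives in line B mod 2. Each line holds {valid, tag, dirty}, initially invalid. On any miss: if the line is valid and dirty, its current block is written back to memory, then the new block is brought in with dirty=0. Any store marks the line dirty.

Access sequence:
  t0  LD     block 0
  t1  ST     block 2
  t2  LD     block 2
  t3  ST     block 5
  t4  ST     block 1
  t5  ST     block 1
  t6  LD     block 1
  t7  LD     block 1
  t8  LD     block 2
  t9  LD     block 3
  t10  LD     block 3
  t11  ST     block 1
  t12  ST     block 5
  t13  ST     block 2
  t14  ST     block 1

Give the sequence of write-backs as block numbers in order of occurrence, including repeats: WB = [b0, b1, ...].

WB = [5, 1, 1, 5]

  0 | R B0 → L0 miss [-]
  1 | W B2 → L0 miss [D]
  2 | R B2 → L0 hit [D]
  3 | W B5 → L1 miss [D]
  4 | W B1 → L1 miss wb→B5 [D]
  5 | W B1 → L1 hit [D]
  6 | R B1 → L1 hit [D]
  7 | R B1 → L1 hit [D]
  8 | R B2 → L0 hit [D]
  9 | R B3 → L1 miss wb→B1 [-]
  10 | R B3 → L1 hit [-]
  11 | W B1 → L1 miss [D]
  12 | W B5 → L1 miss wb→B1 [D]
  13 | W B2 → L0 hit [D]
  14 | W B1 → L1 miss wb→B5 [D]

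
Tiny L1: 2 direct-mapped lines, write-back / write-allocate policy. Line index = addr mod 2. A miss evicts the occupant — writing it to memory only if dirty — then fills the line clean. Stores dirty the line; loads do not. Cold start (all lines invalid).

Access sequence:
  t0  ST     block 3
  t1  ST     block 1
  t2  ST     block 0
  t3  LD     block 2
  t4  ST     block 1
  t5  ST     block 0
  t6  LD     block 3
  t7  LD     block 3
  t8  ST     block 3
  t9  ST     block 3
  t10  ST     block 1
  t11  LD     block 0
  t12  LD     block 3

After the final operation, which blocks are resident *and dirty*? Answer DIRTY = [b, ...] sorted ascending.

0: W B3 → L1 miss [D]
1: W B1 → L1 miss wb→B3 [D]
2: W B0 → L0 miss [D]
3: R B2 → L0 miss wb→B0 [-]
4: W B1 → L1 hit [D]
5: W B0 → L0 miss [D]
6: R B3 → L1 miss wb→B1 [-]
7: R B3 → L1 hit [-]
8: W B3 → L1 hit [D]
9: W B3 → L1 hit [D]
10: W B1 → L1 miss wb→B3 [D]
11: R B0 → L0 hit [D]
12: R B3 → L1 miss wb→B1 [-]

DIRTY = [0]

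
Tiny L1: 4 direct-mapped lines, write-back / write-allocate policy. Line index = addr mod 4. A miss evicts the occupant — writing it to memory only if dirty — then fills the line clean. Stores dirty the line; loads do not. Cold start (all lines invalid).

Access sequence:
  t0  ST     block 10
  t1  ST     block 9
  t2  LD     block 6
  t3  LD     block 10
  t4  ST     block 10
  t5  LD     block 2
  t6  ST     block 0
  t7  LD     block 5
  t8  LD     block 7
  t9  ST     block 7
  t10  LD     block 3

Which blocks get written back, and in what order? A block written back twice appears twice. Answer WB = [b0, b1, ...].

  0 | W B10 → L2 miss [D]
  1 | W B9 → L1 miss [D]
  2 | R B6 → L2 miss wb→B10 [-]
  3 | R B10 → L2 miss [-]
  4 | W B10 → L2 hit [D]
  5 | R B2 → L2 miss wb→B10 [-]
  6 | W B0 → L0 miss [D]
  7 | R B5 → L1 miss wb→B9 [-]
  8 | R B7 → L3 miss [-]
  9 | W B7 → L3 hit [D]
  10 | R B3 → L3 miss wb→B7 [-]

WB = [10, 10, 9, 7]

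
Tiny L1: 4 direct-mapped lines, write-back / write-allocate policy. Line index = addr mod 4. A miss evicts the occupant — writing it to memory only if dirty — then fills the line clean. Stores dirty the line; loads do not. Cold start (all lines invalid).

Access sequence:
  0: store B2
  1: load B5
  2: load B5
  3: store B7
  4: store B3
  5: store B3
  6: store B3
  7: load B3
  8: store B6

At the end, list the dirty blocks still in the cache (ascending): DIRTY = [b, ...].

DIRTY = [3, 6]

  0 | W B2 → L2 miss [D]
  1 | R B5 → L1 miss [-]
  2 | R B5 → L1 hit [-]
  3 | W B7 → L3 miss [D]
  4 | W B3 → L3 miss wb→B7 [D]
  5 | W B3 → L3 hit [D]
  6 | W B3 → L3 hit [D]
  7 | R B3 → L3 hit [D]
  8 | W B6 → L2 miss wb→B2 [D]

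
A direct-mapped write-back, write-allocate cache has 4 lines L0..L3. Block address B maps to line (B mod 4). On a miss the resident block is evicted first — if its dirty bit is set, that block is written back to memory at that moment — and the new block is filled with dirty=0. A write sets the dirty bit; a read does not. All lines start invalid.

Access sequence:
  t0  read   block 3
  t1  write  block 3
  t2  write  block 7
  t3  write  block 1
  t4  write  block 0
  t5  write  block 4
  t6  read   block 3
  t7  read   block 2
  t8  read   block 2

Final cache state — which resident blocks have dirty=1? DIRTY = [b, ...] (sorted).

0: R B3 -> L3 miss  d=-]
1: W B3 -> L3 hit  d=D]
2: W B7 -> L3 miss wb->B3  d=D]
3: W B1 -> L1 miss  d=D]
4: W B0 -> L0 miss  d=D]
5: W B4 -> L0 miss wb->B0  d=D]
6: R B3 -> L3 miss wb->B7  d=-]
7: R B2 -> L2 miss  d=-]
8: R B2 -> L2 hit  d=-]

DIRTY = [1, 4]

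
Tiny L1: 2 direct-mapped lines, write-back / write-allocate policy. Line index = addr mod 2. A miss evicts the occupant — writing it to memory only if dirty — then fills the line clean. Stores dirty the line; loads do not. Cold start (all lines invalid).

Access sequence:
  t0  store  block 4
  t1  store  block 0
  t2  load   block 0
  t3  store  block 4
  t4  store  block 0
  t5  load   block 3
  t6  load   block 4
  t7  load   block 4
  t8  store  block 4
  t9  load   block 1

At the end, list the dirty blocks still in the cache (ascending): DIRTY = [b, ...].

DIRTY = [4]

0: W B4 -> L0 miss  d=D]
1: W B0 -> L0 miss wb->B4  d=D]
2: R B0 -> L0 hit  d=D]
3: W B4 -> L0 miss wb->B0  d=D]
4: W B0 -> L0 miss wb->B4  d=D]
5: R B3 -> L1 miss  d=-]
6: R B4 -> L0 miss wb->B0  d=-]
7: R B4 -> L0 hit  d=-]
8: W B4 -> L0 hit  d=D]
9: R B1 -> L1 miss  d=-]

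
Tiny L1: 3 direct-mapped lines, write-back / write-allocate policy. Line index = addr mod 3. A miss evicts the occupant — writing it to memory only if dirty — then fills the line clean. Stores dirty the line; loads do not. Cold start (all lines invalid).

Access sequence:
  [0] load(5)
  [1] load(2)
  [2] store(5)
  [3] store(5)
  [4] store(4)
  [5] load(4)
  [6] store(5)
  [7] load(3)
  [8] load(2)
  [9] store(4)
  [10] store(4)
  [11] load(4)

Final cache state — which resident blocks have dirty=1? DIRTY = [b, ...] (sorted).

DIRTY = [4]

0: R B5 -> L2 miss  d=-]
1: R B2 -> L2 miss  d=-]
2: W B5 -> L2 miss  d=D]
3: W B5 -> L2 hit  d=D]
4: W B4 -> L1 miss  d=D]
5: R B4 -> L1 hit  d=D]
6: W B5 -> L2 hit  d=D]
7: R B3 -> L0 miss  d=-]
8: R B2 -> L2 miss wb->B5  d=-]
9: W B4 -> L1 hit  d=D]
10: W B4 -> L1 hit  d=D]
11: R B4 -> L1 hit  d=D]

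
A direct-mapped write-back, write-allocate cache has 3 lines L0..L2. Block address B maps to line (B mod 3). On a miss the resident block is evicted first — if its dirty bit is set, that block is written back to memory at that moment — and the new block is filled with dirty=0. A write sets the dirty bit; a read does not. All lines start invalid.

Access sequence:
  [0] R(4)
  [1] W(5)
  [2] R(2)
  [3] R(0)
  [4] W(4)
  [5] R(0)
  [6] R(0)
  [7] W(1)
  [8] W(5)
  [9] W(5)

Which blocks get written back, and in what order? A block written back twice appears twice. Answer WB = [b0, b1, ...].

0: R B4 -> L1 miss  d=-]
1: W B5 -> L2 miss  d=D]
2: R B2 -> L2 miss wb->B5  d=-]
3: R B0 -> L0 miss  d=-]
4: W B4 -> L1 hit  d=D]
5: R B0 -> L0 hit  d=-]
6: R B0 -> L0 hit  d=-]
7: W B1 -> L1 miss wb->B4  d=D]
8: W B5 -> L2 miss  d=D]
9: W B5 -> L2 hit  d=D]

WB = [5, 4]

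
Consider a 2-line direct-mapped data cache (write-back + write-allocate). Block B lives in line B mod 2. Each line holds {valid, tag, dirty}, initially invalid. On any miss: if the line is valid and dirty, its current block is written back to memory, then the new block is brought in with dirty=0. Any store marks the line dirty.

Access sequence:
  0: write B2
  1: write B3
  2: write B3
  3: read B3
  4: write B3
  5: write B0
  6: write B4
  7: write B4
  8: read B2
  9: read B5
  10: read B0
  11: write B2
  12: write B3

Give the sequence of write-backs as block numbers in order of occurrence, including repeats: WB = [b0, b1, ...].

  0 | W B2 → L0 miss [D]
  1 | W B3 → L1 miss [D]
  2 | W B3 → L1 hit [D]
  3 | R B3 → L1 hit [D]
  4 | W B3 → L1 hit [D]
  5 | W B0 → L0 miss wb→B2 [D]
  6 | W B4 → L0 miss wb→B0 [D]
  7 | W B4 → L0 hit [D]
  8 | R B2 → L0 miss wb→B4 [-]
  9 | R B5 → L1 miss wb→B3 [-]
  10 | R B0 → L0 miss [-]
  11 | W B2 → L0 miss [D]
  12 | W B3 → L1 miss [D]

WB = [2, 0, 4, 3]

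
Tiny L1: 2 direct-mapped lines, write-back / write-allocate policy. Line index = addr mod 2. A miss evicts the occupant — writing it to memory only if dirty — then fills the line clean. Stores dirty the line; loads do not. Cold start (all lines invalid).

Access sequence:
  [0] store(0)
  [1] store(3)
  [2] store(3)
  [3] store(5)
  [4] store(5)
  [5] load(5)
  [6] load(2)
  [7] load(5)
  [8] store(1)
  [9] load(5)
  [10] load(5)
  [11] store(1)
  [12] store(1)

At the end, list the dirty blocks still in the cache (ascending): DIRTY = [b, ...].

0: W B0 -> L0 miss  d=D]
1: W B3 -> L1 miss  d=D]
2: W B3 -> L1 hit  d=D]
3: W B5 -> L1 miss wb->B3  d=D]
4: W B5 -> L1 hit  d=D]
5: R B5 -> L1 hit  d=D]
6: R B2 -> L0 miss wb->B0  d=-]
7: R B5 -> L1 hit  d=D]
8: W B1 -> L1 miss wb->B5  d=D]
9: R B5 -> L1 miss wb->B1  d=-]
10: R B5 -> L1 hit  d=-]
11: W B1 -> L1 miss  d=D]
12: W B1 -> L1 hit  d=D]

DIRTY = [1]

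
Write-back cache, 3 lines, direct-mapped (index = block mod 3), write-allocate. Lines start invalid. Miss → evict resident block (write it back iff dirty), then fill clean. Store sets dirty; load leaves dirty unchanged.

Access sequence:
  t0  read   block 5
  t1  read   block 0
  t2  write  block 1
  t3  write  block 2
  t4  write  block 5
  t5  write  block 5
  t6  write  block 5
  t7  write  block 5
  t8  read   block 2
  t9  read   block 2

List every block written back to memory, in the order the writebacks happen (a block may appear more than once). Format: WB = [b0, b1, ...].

WB = [2, 5]

0: R B5 -> L2 miss  d=-]
1: R B0 -> L0 miss  d=-]
2: W B1 -> L1 miss  d=D]
3: W B2 -> L2 miss  d=D]
4: W B5 -> L2 miss wb->B2  d=D]
5: W B5 -> L2 hit  d=D]
6: W B5 -> L2 hit  d=D]
7: W B5 -> L2 hit  d=D]
8: R B2 -> L2 miss wb->B5  d=-]
9: R B2 -> L2 hit  d=-]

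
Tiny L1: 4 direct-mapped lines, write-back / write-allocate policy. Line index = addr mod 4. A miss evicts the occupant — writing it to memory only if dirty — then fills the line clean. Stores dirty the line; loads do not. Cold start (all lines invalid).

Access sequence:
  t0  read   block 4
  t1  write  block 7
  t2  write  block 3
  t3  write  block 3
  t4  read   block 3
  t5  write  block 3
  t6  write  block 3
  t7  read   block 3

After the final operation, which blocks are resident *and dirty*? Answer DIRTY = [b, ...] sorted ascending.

DIRTY = [3]

0: R B4 -> L0 miss  d=-]
1: W B7 -> L3 miss  d=D]
2: W B3 -> L3 miss wb->B7  d=D]
3: W B3 -> L3 hit  d=D]
4: R B3 -> L3 hit  d=D]
5: W B3 -> L3 hit  d=D]
6: W B3 -> L3 hit  d=D]
7: R B3 -> L3 hit  d=D]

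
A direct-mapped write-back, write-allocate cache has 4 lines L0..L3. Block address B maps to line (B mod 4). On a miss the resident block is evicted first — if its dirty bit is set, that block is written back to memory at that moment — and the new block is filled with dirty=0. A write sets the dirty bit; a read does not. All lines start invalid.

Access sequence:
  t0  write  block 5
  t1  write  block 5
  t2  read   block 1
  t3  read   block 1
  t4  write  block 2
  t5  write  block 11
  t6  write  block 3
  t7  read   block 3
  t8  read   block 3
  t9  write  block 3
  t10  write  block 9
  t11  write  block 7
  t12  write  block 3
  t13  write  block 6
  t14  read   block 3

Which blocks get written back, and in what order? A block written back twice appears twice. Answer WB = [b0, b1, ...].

WB = [5, 11, 3, 7, 2]

0: W B5 -> L1 miss  d=D]
1: W B5 -> L1 hit  d=D]
2: R B1 -> L1 miss wb->B5  d=-]
3: R B1 -> L1 hit  d=-]
4: W B2 -> L2 miss  d=D]
5: W B11 -> L3 miss  d=D]
6: W B3 -> L3 miss wb->B11  d=D]
7: R B3 -> L3 hit  d=D]
8: R B3 -> L3 hit  d=D]
9: W B3 -> L3 hit  d=D]
10: W B9 -> L1 miss  d=D]
11: W B7 -> L3 miss wb->B3  d=D]
12: W B3 -> L3 miss wb->B7  d=D]
13: W B6 -> L2 miss wb->B2  d=D]
14: R B3 -> L3 hit  d=D]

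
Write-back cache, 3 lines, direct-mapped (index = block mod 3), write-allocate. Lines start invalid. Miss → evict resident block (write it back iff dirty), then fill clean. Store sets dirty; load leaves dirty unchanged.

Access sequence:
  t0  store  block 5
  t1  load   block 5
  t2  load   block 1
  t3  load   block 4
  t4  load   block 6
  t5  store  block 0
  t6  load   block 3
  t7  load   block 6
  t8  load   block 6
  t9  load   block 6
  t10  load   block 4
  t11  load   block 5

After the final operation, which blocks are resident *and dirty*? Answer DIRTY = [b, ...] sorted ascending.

DIRTY = [5]

  0 | W B5 → L2 miss [D]
  1 | R B5 → L2 hit [D]
  2 | R B1 → L1 miss [-]
  3 | R B4 → L1 miss [-]
  4 | R B6 → L0 miss [-]
  5 | W B0 → L0 miss [D]
  6 | R B3 → L0 miss wb→B0 [-]
  7 | R B6 → L0 miss [-]
  8 | R B6 → L0 hit [-]
  9 | R B6 → L0 hit [-]
  10 | R B4 → L1 hit [-]
  11 | R B5 → L2 hit [D]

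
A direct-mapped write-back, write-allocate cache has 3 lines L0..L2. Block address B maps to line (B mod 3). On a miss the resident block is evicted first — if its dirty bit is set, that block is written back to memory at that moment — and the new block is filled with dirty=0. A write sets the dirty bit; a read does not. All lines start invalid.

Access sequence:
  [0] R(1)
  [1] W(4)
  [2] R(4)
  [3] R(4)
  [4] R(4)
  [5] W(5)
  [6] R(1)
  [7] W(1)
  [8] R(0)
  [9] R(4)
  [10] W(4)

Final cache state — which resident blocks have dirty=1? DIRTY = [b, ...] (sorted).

0: R B1 → L1 miss [-]
1: W B4 → L1 miss [D]
2: R B4 → L1 hit [D]
3: R B4 → L1 hit [D]
4: R B4 → L1 hit [D]
5: W B5 → L2 miss [D]
6: R B1 → L1 miss wb→B4 [-]
7: W B1 → L1 hit [D]
8: R B0 → L0 miss [-]
9: R B4 → L1 miss wb→B1 [-]
10: W B4 → L1 hit [D]

DIRTY = [4, 5]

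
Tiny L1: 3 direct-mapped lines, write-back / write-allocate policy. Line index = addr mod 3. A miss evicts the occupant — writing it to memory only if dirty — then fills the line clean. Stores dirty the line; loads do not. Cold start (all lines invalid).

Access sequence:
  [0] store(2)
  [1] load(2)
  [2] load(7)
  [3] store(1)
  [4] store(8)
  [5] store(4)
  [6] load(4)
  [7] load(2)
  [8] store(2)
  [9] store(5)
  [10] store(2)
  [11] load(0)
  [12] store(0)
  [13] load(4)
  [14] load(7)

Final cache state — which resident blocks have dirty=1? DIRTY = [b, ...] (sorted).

0: W B2 -> L2 miss  d=D]
1: R B2 -> L2 hit  d=D]
2: R B7 -> L1 miss  d=-]
3: W B1 -> L1 miss  d=D]
4: W B8 -> L2 miss wb->B2  d=D]
5: W B4 -> L1 miss wb->B1  d=D]
6: R B4 -> L1 hit  d=D]
7: R B2 -> L2 miss wb->B8  d=-]
8: W B2 -> L2 hit  d=D]
9: W B5 -> L2 miss wb->B2  d=D]
10: W B2 -> L2 miss wb->B5  d=D]
11: R B0 -> L0 miss  d=-]
12: W B0 -> L0 hit  d=D]
13: R B4 -> L1 hit  d=D]
14: R B7 -> L1 miss wb->B4  d=-]

DIRTY = [0, 2]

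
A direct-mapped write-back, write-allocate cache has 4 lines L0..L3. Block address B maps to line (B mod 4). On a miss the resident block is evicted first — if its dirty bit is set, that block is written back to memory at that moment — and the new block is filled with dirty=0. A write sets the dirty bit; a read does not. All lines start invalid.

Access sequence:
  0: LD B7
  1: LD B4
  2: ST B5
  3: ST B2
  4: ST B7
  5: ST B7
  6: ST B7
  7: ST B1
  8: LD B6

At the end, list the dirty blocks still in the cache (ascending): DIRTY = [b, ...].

DIRTY = [1, 7]

0: R B7 → L3 miss [-]
1: R B4 → L0 miss [-]
2: W B5 → L1 miss [D]
3: W B2 → L2 miss [D]
4: W B7 → L3 hit [D]
5: W B7 → L3 hit [D]
6: W B7 → L3 hit [D]
7: W B1 → L1 miss wb→B5 [D]
8: R B6 → L2 miss wb→B2 [-]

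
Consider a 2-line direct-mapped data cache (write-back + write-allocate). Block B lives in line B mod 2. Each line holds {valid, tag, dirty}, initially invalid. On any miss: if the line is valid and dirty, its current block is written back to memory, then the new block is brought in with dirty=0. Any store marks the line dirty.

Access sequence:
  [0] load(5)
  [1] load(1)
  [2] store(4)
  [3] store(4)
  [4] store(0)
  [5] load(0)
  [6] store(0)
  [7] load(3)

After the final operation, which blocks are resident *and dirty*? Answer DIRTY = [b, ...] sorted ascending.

DIRTY = [0]

0: R B5 -> L1 miss  d=-]
1: R B1 -> L1 miss  d=-]
2: W B4 -> L0 miss  d=D]
3: W B4 -> L0 hit  d=D]
4: W B0 -> L0 miss wb->B4  d=D]
5: R B0 -> L0 hit  d=D]
6: W B0 -> L0 hit  d=D]
7: R B3 -> L1 miss  d=-]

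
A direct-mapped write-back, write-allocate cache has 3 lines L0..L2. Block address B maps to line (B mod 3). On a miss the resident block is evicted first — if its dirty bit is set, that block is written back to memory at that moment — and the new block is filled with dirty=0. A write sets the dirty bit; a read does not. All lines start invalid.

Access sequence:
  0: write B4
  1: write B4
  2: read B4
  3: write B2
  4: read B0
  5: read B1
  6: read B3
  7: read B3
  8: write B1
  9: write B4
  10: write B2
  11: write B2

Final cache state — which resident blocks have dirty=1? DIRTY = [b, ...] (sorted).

  0 | W B4 → L1 miss [D]
  1 | W B4 → L1 hit [D]
  2 | R B4 → L1 hit [D]
  3 | W B2 → L2 miss [D]
  4 | R B0 → L0 miss [-]
  5 | R B1 → L1 miss wb→B4 [-]
  6 | R B3 → L0 miss [-]
  7 | R B3 → L0 hit [-]
  8 | W B1 → L1 hit [D]
  9 | W B4 → L1 miss wb→B1 [D]
  10 | W B2 → L2 hit [D]
  11 | W B2 → L2 hit [D]

DIRTY = [2, 4]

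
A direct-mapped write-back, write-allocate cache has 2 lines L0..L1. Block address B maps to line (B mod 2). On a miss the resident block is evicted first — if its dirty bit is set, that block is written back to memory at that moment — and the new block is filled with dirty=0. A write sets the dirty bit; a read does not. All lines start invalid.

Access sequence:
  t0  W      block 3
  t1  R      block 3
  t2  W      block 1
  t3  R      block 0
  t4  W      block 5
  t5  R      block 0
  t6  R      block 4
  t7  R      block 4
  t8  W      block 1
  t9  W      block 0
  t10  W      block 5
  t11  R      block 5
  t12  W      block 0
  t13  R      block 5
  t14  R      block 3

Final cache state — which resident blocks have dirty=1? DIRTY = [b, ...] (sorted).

0: W B3 → L1 miss [D]
1: R B3 → L1 hit [D]
2: W B1 → L1 miss wb→B3 [D]
3: R B0 → L0 miss [-]
4: W B5 → L1 miss wb→B1 [D]
5: R B0 → L0 hit [-]
6: R B4 → L0 miss [-]
7: R B4 → L0 hit [-]
8: W B1 → L1 miss wb→B5 [D]
9: W B0 → L0 miss [D]
10: W B5 → L1 miss wb→B1 [D]
11: R B5 → L1 hit [D]
12: W B0 → L0 hit [D]
13: R B5 → L1 hit [D]
14: R B3 → L1 miss wb→B5 [-]

DIRTY = [0]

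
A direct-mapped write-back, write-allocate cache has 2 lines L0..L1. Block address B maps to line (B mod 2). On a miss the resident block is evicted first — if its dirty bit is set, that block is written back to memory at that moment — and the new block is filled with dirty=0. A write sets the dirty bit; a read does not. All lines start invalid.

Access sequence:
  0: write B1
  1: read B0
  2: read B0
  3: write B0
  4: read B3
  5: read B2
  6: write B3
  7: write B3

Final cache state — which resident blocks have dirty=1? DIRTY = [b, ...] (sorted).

0: W B1 → L1 miss [D]
1: R B0 → L0 miss [-]
2: R B0 → L0 hit [-]
3: W B0 → L0 hit [D]
4: R B3 → L1 miss wb→B1 [-]
5: R B2 → L0 miss wb→B0 [-]
6: W B3 → L1 hit [D]
7: W B3 → L1 hit [D]

DIRTY = [3]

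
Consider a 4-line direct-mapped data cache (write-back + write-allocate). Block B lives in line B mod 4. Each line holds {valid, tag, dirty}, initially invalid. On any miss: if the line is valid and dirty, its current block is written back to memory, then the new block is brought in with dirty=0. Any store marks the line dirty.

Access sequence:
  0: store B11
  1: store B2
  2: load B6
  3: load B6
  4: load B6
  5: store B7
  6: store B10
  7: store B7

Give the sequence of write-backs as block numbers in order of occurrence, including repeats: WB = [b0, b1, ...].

0: W B11 → L3 miss [D]
1: W B2 → L2 miss [D]
2: R B6 → L2 miss wb→B2 [-]
3: R B6 → L2 hit [-]
4: R B6 → L2 hit [-]
5: W B7 → L3 miss wb→B11 [D]
6: W B10 → L2 miss [D]
7: W B7 → L3 hit [D]

WB = [2, 11]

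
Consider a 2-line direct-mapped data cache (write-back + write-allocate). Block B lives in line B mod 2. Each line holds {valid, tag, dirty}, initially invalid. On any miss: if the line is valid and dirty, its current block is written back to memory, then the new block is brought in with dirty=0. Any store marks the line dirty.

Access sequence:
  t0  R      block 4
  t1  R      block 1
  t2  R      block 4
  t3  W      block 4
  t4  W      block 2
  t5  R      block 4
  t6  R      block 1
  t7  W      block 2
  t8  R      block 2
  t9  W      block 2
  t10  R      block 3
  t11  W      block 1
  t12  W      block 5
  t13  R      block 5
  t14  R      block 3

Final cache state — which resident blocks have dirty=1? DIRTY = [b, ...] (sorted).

DIRTY = [2]

0: R B4 -> L0 miss  d=-]
1: R B1 -> L1 miss  d=-]
2: R B4 -> L0 hit  d=-]
3: W B4 -> L0 hit  d=D]
4: W B2 -> L0 miss wb->B4  d=D]
5: R B4 -> L0 miss wb->B2  d=-]
6: R B1 -> L1 hit  d=-]
7: W B2 -> L0 miss  d=D]
8: R B2 -> L0 hit  d=D]
9: W B2 -> L0 hit  d=D]
10: R B3 -> L1 miss  d=-]
11: W B1 -> L1 miss  d=D]
12: W B5 -> L1 miss wb->B1  d=D]
13: R B5 -> L1 hit  d=D]
14: R B3 -> L1 miss wb->B5  d=-]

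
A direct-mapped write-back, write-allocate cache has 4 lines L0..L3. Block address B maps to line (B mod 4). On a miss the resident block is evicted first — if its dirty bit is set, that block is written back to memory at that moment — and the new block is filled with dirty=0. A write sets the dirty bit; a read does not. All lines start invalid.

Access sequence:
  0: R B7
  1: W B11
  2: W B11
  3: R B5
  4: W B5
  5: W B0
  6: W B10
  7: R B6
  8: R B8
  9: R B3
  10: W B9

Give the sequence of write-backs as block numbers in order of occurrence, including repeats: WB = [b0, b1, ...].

WB = [10, 0, 11, 5]

0: R B7 → L3 miss [-]
1: W B11 → L3 miss [D]
2: W B11 → L3 hit [D]
3: R B5 → L1 miss [-]
4: W B5 → L1 hit [D]
5: W B0 → L0 miss [D]
6: W B10 → L2 miss [D]
7: R B6 → L2 miss wb→B10 [-]
8: R B8 → L0 miss wb→B0 [-]
9: R B3 → L3 miss wb→B11 [-]
10: W B9 → L1 miss wb→B5 [D]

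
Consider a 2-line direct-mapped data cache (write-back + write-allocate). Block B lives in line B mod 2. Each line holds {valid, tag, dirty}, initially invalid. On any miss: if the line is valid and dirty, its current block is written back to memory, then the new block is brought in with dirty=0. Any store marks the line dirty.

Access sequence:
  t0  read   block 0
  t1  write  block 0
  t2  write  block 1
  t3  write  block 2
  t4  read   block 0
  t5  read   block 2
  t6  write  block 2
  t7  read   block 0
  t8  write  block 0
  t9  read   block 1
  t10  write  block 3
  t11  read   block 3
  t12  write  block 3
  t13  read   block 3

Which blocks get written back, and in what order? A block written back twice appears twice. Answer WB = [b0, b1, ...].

WB = [0, 2, 2, 1]

0: R B0 → L0 miss [-]
1: W B0 → L0 hit [D]
2: W B1 → L1 miss [D]
3: W B2 → L0 miss wb→B0 [D]
4: R B0 → L0 miss wb→B2 [-]
5: R B2 → L0 miss [-]
6: W B2 → L0 hit [D]
7: R B0 → L0 miss wb→B2 [-]
8: W B0 → L0 hit [D]
9: R B1 → L1 hit [D]
10: W B3 → L1 miss wb→B1 [D]
11: R B3 → L1 hit [D]
12: W B3 → L1 hit [D]
13: R B3 → L1 hit [D]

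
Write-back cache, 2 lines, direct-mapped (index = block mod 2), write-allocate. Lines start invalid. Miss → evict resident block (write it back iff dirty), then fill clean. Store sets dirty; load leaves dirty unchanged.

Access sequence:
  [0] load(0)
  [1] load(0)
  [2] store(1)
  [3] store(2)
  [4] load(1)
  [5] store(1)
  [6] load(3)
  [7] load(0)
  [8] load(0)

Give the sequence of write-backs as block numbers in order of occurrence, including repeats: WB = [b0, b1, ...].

WB = [1, 2]

  0 | R B0 → L0 miss [-]
  1 | R B0 → L0 hit [-]
  2 | W B1 → L1 miss [D]
  3 | W B2 → L0 miss [D]
  4 | R B1 → L1 hit [D]
  5 | W B1 → L1 hit [D]
  6 | R B3 → L1 miss wb→B1 [-]
  7 | R B0 → L0 miss wb→B2 [-]
  8 | R B0 → L0 hit [-]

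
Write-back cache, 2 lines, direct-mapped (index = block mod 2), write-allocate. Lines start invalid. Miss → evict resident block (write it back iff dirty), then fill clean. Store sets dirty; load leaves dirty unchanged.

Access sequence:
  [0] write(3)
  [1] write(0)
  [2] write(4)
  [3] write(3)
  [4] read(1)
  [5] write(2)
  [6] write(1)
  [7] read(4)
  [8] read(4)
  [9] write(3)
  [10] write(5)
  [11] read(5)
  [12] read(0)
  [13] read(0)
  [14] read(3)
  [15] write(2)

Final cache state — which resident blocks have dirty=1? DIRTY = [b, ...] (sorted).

  0 | W B3 → L1 miss [D]
  1 | W B0 → L0 miss [D]
  2 | W B4 → L0 miss wb→B0 [D]
  3 | W B3 → L1 hit [D]
  4 | R B1 → L1 miss wb→B3 [-]
  5 | W B2 → L0 miss wb→B4 [D]
  6 | W B1 → L1 hit [D]
  7 | R B4 → L0 miss wb→B2 [-]
  8 | R B4 → L0 hit [-]
  9 | W B3 → L1 miss wb→B1 [D]
  10 | W B5 → L1 miss wb→B3 [D]
  11 | R B5 → L1 hit [D]
  12 | R B0 → L0 miss [-]
  13 | R B0 → L0 hit [-]
  14 | R B3 → L1 miss wb→B5 [-]
  15 | W B2 → L0 miss [D]

DIRTY = [2]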